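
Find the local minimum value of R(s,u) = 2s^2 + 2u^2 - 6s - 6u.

-9

∂R/∂s = 4s - 6 = 0 and ∂R/∂u = 4u - 6 = 0, so (s, u) = (3/2, 3/2).
The Hessian has R_{ss} = 4, R_{uu} = 4, R_{su} = 0, giving D = 16 > 0 with R_{ss} > 0, so the point is a local minimum.
R(3/2, 3/2) = -9.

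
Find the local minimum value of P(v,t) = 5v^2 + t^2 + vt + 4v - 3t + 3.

∂P/∂v = 10v + t + 4 = 0 and ∂P/∂t = v + 2t - 3 = 0, so (v, t) = (-11/19, 34/19).
The Hessian has P_{vv} = 10, P_{tt} = 2, P_{vt} = 1, giving D = 19 > 0 with P_{vv} > 0, so the point is a local minimum.
P(-11/19, 34/19) = -16/19.

-16/19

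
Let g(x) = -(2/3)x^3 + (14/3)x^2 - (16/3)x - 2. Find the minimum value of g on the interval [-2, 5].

-298/81

g'(x) = -2x^2 + (28/3)x - 16/3, which vanishes at x = 2/3 and x = 4.
Compare values at every candidate in [-2, 5]: g(-2) = 98/3; g(2/3) = -298/81; g(4) = 26/3; g(5) = 14/3.
Hence the absolute minimum is -298/81 at x = 2/3.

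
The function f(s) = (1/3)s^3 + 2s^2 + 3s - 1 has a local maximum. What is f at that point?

Critical points: f'(s) = s^2 + 4s + 3 vanishes at s = -3, -1.
Since f''(s) = 2s + 4, we get f''(-3) = -2 < 0 ⇒ local maximum; f''(-1) = 2 > 0 ⇒ local minimum.
The local maximum is f(-3) = -1.

-1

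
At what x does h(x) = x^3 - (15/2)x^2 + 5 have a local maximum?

0

h'(x) = 3x^2 - 15x. Setting h'(x) = 0 gives x ∈ {0, 5}.
Second-derivative test with h''(x) = 6x - 15: h''(0) = -15 < 0 ⇒ local maximum; h''(5) = 15 > 0 ⇒ local minimum.
The local maximum is h(0) = 5.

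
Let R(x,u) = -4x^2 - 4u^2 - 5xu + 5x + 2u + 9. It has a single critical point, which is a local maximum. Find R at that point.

139/13

∂R/∂x = -8x - 5u + 5 = 0 and ∂R/∂u = -5x - 8u + 2 = 0, so (x, u) = (10/13, -3/13).
The Hessian has R_{xx} = -8, R_{uu} = -8, R_{xu} = -5, giving D = 39 > 0 with R_{xx} < 0, so the point is a local maximum.
R(10/13, -3/13) = 139/13.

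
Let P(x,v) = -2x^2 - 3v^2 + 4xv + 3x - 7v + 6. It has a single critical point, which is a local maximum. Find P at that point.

89/8

∂P/∂x = -4x + 4v + 3 = 0 and ∂P/∂v = 4x - 6v - 7 = 0, so (x, v) = (-5/4, -2).
The Hessian has P_{xx} = -4, P_{vv} = -6, P_{xv} = 4, giving D = 8 > 0 with P_{xx} < 0, so the point is a local maximum.
P(-5/4, -2) = 89/8.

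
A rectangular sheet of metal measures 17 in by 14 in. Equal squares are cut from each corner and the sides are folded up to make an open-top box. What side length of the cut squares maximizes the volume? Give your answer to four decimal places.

2.5473

With cut size x, the volume is V(x) = x(17 − 2x)(14 − 2x) for 0 < x < 7.
V'(x) = 12x^2 − 124x + 238. Setting V'(x) = 0 gives x ≈ 2.5473 (the root in (0, 7)).
V''(x) = 24x − 124 is negative there, so this is the maximum; V ≈ 270.0707.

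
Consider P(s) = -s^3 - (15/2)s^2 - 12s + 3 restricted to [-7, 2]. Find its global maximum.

125/2

Differentiating, P'(s) = -3s^2 - 15s - 12; which vanishes at s = -4 and s = -1.
Evaluating at the critical points and endpoints: P(-7) = 125/2, P(-4) = -5, P(-1) = 17/2, P(2) = -59.
The maximum over the interval is 125/2, attained at s = -7.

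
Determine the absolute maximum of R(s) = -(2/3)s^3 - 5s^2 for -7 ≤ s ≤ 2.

R'(s) = -2s^2 - 10s, which vanishes at s = -5 and s = 0.
Evaluating at the critical points and endpoints: R(-7) = -49/3,  R(-5) = -125/3,  R(0) = 0,  R(2) = -76/3.
The maximum over the interval is 0, attained at s = 0.

0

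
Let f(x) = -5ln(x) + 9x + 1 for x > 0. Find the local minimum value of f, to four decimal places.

8.9389

f'(x) = -5/x + 9 = 0 gives x = 5/9.
f''(x) = 5/x², which is positive for x > 0, so this is a local minimum.
f(5/9) = -5·ln(5/9) + 5 + 1 ≈ 8.9389.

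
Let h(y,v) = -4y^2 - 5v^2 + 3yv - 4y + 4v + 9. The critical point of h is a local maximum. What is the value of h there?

∂h/∂y = -8y + 3v - 4 = 0 and ∂h/∂v = 3y - 10v + 4 = 0, so (y, v) = (-28/71, 20/71).
The Hessian has h_{yy} = -8, h_{vv} = -10, h_{yv} = 3, giving D = 71 > 0 with h_{yy} < 0, so the point is a local maximum.
h(-28/71, 20/71) = 735/71.

735/71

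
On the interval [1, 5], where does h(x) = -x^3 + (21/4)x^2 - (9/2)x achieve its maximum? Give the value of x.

3

Differentiating, h'(x) = -3x^2 + (21/2)x - 9/2; whose only zero in [1, 5] is x = 3.
Compare values at every candidate in [1, 5]: h(1) = -1/4; h(3) = 27/4; h(5) = -65/4.
The maximum over the interval is 27/4, attained at x = 3.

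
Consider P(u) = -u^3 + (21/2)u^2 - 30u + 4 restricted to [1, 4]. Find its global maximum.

-12

P'(u) = -3u^2 + 21u - 30, whose only zero in [1, 4] is u = 2.
Compare values at every candidate in [1, 4]: P(1) = -33/2; P(2) = -22; P(4) = -12.
Hence the absolute maximum is -12 at u = 4.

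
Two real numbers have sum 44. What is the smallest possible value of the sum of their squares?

With a + b = 44, a^2 + b^2 = a^2 + (44 − a)^2.
The derivative 2a − 2(44 − a) = 4a − 88 vanishes at a = 22; second derivative 4 > 0, a minimum.
The minimum is 2·(22)^2 = 968.

968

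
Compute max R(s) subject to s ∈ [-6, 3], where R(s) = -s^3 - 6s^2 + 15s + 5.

Differentiating, R'(s) = -3s^2 - 12s + 15; which vanishes at s = -5 and s = 1.
Candidates: R(-6) = -85; R(-5) = -95; R(1) = 13; R(3) = -31.
Hence the absolute maximum is 13 at s = 1.

13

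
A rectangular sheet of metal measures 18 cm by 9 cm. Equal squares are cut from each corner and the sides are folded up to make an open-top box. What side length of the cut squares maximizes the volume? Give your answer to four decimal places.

With cut size x, the volume is V(x) = x(18 − 2x)(9 − 2x) for 0 < x < 4.5.
V'(x) = 12x^2 − 108x + 162. Setting V'(x) = 0 gives x ≈ 1.9019 (the root in (0, 4.5)).
V''(x) = 24x − 108 is negative there, so this is the maximum; V ≈ 140.2961.

1.9019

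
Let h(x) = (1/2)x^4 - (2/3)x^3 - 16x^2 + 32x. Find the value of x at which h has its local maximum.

h'(x) = 2x^3 - 2x^2 - 32x + 32. Setting h'(x) = 0 gives x ∈ {-4, 1, 4}.
h''(x) = 6x^2 - 4x - 32. h''(-4) = 80 > 0 ⇒ local minimum; h''(1) = -30 < 0 ⇒ local maximum; h''(4) = 48 > 0 ⇒ local minimum.
The local maximum is h(1) = 95/6.

1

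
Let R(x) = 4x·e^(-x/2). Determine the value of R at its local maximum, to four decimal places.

2.9430

By the product rule, R'(x) = (-2x + 4)·e^(-x/2). Since e^(-x/2) > 0, the only critical point is x = 2.
R''(2) has the same sign as -2 < 0, so this is a local maximum.
R(2) = (8)·e^(-1) ≈ 2.9430.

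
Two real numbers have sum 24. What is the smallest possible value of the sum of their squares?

With a + b = 24, a^2 + b^2 = a^2 + (24 − a)^2.
The derivative 2a − 2(24 − a) = 4a − 48 vanishes at a = 12; second derivative 4 > 0, a minimum.
The minimum is 2·(12)^2 = 288.

288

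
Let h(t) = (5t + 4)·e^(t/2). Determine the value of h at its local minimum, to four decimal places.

By the product rule, h'(t) = ((5/2)t + 7)·e^(t/2). Since e^(t/2) > 0, the only critical point is t = -14/5.
h''(-14/5) has the same sign as 5/2 > 0, so this is a local minimum.
h(-14/5) = (-10)·e^(-7/5) ≈ -2.4660.

-2.4660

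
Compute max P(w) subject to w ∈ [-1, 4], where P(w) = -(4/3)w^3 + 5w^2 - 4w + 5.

P'(w) = -4w^2 + 10w - 4, which vanishes at w = 1/2 and w = 2.
Compare values at every candidate in [-1, 4]: P(-1) = 46/3,  P(1/2) = 49/12,  P(2) = 19/3,  P(4) = -49/3.
Hence the absolute maximum is 46/3 at w = -1.

46/3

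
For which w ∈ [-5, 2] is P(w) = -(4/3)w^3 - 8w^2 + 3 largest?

0

P'(w) = -4w^2 - 16w, which vanishes at w = -4 and w = 0.
Compare values at every candidate in [-5, 2]: P(-5) = -91/3,  P(-4) = -119/3,  P(0) = 3,  P(2) = -119/3.
So the maximum is P(0) = 3.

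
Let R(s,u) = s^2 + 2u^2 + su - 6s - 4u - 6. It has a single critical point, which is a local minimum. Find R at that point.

-106/7

∂R/∂s = 2s + u - 6 = 0 and ∂R/∂u = s + 4u - 4 = 0, so (s, u) = (20/7, 2/7).
The Hessian has R_{ss} = 2, R_{uu} = 4, R_{su} = 1, giving D = 7 > 0 with R_{ss} > 0, so the point is a local minimum.
R(20/7, 2/7) = -106/7.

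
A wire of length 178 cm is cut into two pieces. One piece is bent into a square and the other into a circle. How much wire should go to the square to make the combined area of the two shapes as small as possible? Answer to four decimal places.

Let x be the length used for the square. Square side x/4; circle radius (178−x)/(2π).
A(x) = (x/4)² + π·((178−x)/(2π))² = x²/16 + (178−x)²/(4π) for 0 ≤ x ≤ 178. A'(x) = x/8 − (178−x)/(2π) = 0 gives x = 4·178/(π+4) ≈ 99.6976.
A'' = 1/8 + 1/(2π) > 0, so this gives the minimum combined area; x ≈ 99.6976 cm to the square.

99.6976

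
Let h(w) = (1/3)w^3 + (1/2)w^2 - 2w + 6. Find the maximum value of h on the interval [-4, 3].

Differentiating, h'(w) = w^2 + w - 2; which vanishes at w = -2 and w = 1.
Evaluating at the critical points and endpoints: h(-4) = 2/3, h(-2) = 28/3, h(1) = 29/6, h(3) = 27/2.
Hence the absolute maximum is 27/2 at w = 3.

27/2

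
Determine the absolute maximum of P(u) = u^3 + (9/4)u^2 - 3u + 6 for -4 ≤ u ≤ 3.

Differentiating, P'(u) = 3u^2 + (9/2)u - 3; which vanishes at u = -2 and u = 1/2.
Evaluating at the critical points and endpoints: P(-4) = -10, P(-2) = 13, P(1/2) = 83/16, P(3) = 177/4.
The maximum over the interval is 177/4, attained at u = 3.

177/4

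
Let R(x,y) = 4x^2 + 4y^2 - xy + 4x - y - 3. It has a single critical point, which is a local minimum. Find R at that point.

∂R/∂x = 8x - y + 4 = 0 and ∂R/∂y = -x + 8y - 1 = 0, so (x, y) = (-31/63, 4/63).
The Hessian has R_{xx} = 8, R_{yy} = 8, R_{xy} = -1, giving D = 63 > 0 with R_{xx} > 0, so the point is a local minimum.
R(-31/63, 4/63) = -253/63.

-253/63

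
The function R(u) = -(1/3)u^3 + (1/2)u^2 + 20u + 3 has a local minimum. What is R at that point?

R'(u) = -u^2 + u + 20. Setting R'(u) = 0 gives u ∈ {-4, 5}.
Second-derivative test with R''(u) = -2u + 1: R''(-4) = 9 > 0 ⇒ local minimum; R''(5) = -9 < 0 ⇒ local maximum.
Thus R has its local minimum at u = -4, with value -143/3.

-143/3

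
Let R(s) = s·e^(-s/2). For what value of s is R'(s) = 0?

Differentiating with the product rule gives R'(s) = (-(1/2)s + 1)·e^(-s/2). Since e^(-s/2) > 0, the only critical point is s = 2.
R''(2) has the same sign as -1/2 < 0, so this is a local maximum.
R(2) = (2)·e^(-1) ≈ 0.7358.

2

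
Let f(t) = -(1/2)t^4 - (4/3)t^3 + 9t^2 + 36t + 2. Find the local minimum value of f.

f'(t) = -2t^3 - 4t^2 + 18t + 36 = 0 at t = -3, -2, 3.
f''(t) = -6t^2 - 8t + 18. f''(-3) = -12 < 0 ⇒ local maximum; f''(-2) = 10 > 0 ⇒ local minimum; f''(3) = -60 < 0 ⇒ local maximum.
The local minimum is f(-2) = -94/3.

-94/3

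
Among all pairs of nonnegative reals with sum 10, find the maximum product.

25

With x + y = 10, the product is P(x) = x(10 − x).
P'(x) = 10 − 2x = 0 gives x = 5; P'' = −2 < 0, so this is the maximum.
P = 5·5 = 25.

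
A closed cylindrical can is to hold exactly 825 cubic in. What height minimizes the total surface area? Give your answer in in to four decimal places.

With radius r and height h, πr²h = 825 so h = 825/(πr²), and S(r) = 2πr² + 2πrh = 2πr² + 2·825/r.
S'(r) = 4πr − 2·825/r² = 0 ⇒ r³ = 825/(2π), so r ≈ 5.0827 and h = 2r ≈ 10.1653.
S''(r) = 4π + 4·825/r³ > 0, so this is the minimum; S ≈ 486.9494.

10.1653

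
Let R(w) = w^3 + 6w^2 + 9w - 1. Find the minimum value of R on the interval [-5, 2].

The derivative is 3w^2 + 12w + 9, which vanishes at w = -3 and w = -1.
Evaluating at the critical points and endpoints: R(-5) = -21, R(-3) = -1, R(-1) = -5, R(2) = 49.
Hence the absolute minimum is -21 at w = -5.

-21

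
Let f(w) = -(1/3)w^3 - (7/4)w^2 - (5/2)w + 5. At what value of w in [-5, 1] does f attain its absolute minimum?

1

The derivative is -w^2 - (7/2)w - 5/2, which vanishes at w = -5/2 and w = -1.
Evaluating at the critical points and endpoints: f(-5) = 185/12,  f(-5/2) = 265/48,  f(-1) = 73/12,  f(1) = 5/12.
Hence the absolute minimum is 5/12 at w = 1.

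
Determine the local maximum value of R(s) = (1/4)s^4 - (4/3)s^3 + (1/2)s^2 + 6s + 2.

28/3

R'(s) = s^3 - 4s^2 + s + 6. Setting R'(s) = 0 gives s ∈ {-1, 2, 3}.
Second-derivative test with R''(s) = 3s^2 - 8s + 1: R''(-1) = 12 > 0 ⇒ local minimum; R''(2) = -3 < 0 ⇒ local maximum; R''(3) = 4 > 0 ⇒ local minimum.
So the local maximum value is R(2) = 28/3.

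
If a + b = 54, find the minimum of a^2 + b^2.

1458

With a + b = 54, a^2 + b^2 = a^2 + (54 − a)^2.
The derivative 2a − 2(54 − a) = 4a − 108 vanishes at a = 27; second derivative 4 > 0, a minimum.
The minimum is 2·(27)^2 = 1458.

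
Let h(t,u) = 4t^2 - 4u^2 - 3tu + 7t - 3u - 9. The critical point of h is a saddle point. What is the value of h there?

-880/73

∂h/∂t = 8t - 3u + 7 = 0 and ∂h/∂u = -3t - 8u - 3 = 0, so (t, u) = (-65/73, -3/73).
The Hessian has h_{tt} = 8, h_{uu} = -8, h_{tu} = -3, giving D = -73 < 0, so the point is a saddle point.
h(-65/73, -3/73) = -880/73.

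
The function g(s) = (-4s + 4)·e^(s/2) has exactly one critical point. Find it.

-1

g'(s) = (-4)·e^(s/2) + (-4s + 4)·(1/2)·e^(s/2) = (-2s - 2)·e^(s/2). Since e^(s/2) > 0, the only critical point is s = -1.
g''(-1) has the same sign as -2 < 0, so this is a local maximum.
g(-1) = (8)·e^(-1/2) ≈ 4.8522.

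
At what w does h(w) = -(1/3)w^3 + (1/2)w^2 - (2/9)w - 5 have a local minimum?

1/3

h'(w) = -w^2 + w - 2/9 = 0 at w = 1/3, 2/3.
Since h''(w) = -2w + 1, we get h''(1/3) = 1/3 > 0 ⇒ local minimum; h''(2/3) = -1/3 < 0 ⇒ local maximum.
The local minimum is h(1/3) = -815/162.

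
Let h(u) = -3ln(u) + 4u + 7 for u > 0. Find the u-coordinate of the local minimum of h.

3/4

h'(u) = -3/u + 4 = 0 gives u = 3/4.
h''(u) = 3/u², which is positive for u > 0, so this is a local minimum.
h(3/4) = -3·ln(3/4) + 3 + 7 ≈ 10.8630.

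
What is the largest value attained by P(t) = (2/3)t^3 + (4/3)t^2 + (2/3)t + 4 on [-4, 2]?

16

Differentiating, P'(t) = 2t^2 + (8/3)t + 2/3; which vanishes at t = -1 and t = -1/3.
Candidates: P(-4) = -20; P(-1) = 4; P(-1/3) = 316/81; P(2) = 16.
Hence the absolute maximum is 16 at t = 2.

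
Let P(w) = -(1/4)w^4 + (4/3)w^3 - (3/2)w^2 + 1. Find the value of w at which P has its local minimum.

1

Critical points: P'(w) = -w^3 + 4w^2 - 3w vanishes at w = 0, 1, 3.
P''(w) = -3w^2 + 8w - 3. P''(0) = -3 < 0 ⇒ local maximum; P''(1) = 2 > 0 ⇒ local minimum; P''(3) = -6 < 0 ⇒ local maximum.
So the local minimum value is P(1) = 7/12.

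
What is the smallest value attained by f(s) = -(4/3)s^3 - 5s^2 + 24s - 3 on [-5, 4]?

The derivative is -4s^2 - 10s + 24, which vanishes at s = -4 and s = 3/2.
Candidates: f(-5) = -244/3, f(-4) = -281/3, f(3/2) = 69/4, f(4) = -217/3.
So the minimum is f(-4) = -281/3.

-281/3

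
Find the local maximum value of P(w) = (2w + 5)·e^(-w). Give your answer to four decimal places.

8.9634

P'(w) = 2·e^(-w) + (2w + 5)·(-1)·e^(-w) = (-2w - 3)·e^(-w). Since e^(-w) > 0, the only critical point is w = -3/2.
P''(-3/2) has the same sign as -2 < 0, so this is a local maximum.
P(-3/2) = (2)·e^(3/2) ≈ 8.9634.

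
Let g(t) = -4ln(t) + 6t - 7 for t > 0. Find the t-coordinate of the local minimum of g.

g'(t) = -4/t + 6 = 0 gives t = 2/3.
g''(t) = 4/t², which is positive for t > 0, so this is a local minimum.
g(2/3) = -4·ln(2/3) + 4 - 7 ≈ -1.3781.

2/3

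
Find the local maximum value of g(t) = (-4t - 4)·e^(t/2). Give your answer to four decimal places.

1.7850

g'(t) = (-4)·e^(t/2) + (-4t - 4)·(1/2)·e^(t/2) = (-2t - 6)·e^(t/2). Since e^(t/2) > 0, the only critical point is t = -3.
g''(-3) has the same sign as -2 < 0, so this is a local maximum.
g(-3) = (8)·e^(-3/2) ≈ 1.7850.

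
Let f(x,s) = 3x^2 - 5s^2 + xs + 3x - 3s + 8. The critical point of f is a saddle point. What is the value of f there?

479/61

∂f/∂x = 6x + s + 3 = 0 and ∂f/∂s = x - 10s - 3 = 0, so (x, s) = (-27/61, -21/61).
The Hessian has f_{xx} = 6, f_{ss} = -10, f_{xs} = 1, giving D = -61 < 0, so the point is a saddle point.
f(-27/61, -21/61) = 479/61.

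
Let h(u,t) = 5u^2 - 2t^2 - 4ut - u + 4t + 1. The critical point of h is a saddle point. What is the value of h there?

59/28

∂h/∂u = 10u - 4t - 1 = 0 and ∂h/∂t = -4u - 4t + 4 = 0, so (u, t) = (5/14, 9/14).
The Hessian has h_{uu} = 10, h_{tt} = -4, h_{ut} = -4, giving D = -56 < 0, so the point is a saddle point.
h(5/14, 9/14) = 59/28.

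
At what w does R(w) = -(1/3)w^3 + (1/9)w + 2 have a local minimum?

R'(w) = -w^2 + 1/9. Setting R'(w) = 0 gives w ∈ {-1/3, 1/3}.
Since R''(w) = -2w, we get R''(-1/3) = 2/3 > 0 ⇒ local minimum; R''(1/3) = -2/3 < 0 ⇒ local maximum.
So the local minimum value is R(-1/3) = 160/81.

-1/3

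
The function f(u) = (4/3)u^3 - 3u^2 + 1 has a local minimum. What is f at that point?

-5/4

f'(u) = 4u^2 - 6u. Setting f'(u) = 0 gives u ∈ {0, 3/2}.
f''(u) = 8u - 6. f''(0) = -6 < 0 ⇒ local maximum; f''(3/2) = 6 > 0 ⇒ local minimum.
So the local minimum value is f(3/2) = -5/4.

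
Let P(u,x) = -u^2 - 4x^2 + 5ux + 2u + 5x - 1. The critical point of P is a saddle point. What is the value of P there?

-100/9

∂P/∂u = -2u + 5x + 2 = 0 and ∂P/∂x = 5u - 8x + 5 = 0, so (u, x) = (-41/9, -20/9).
The Hessian has P_{uu} = -2, P_{xx} = -8, P_{ux} = 5, giving D = -9 < 0, so the point is a saddle point.
P(-41/9, -20/9) = -100/9.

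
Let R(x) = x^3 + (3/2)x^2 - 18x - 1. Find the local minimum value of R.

-23

R'(x) = 3x^2 + 3x - 18 = 0 at x = -3, 2.
Second-derivative test with R''(x) = 6x + 3: R''(-3) = -15 < 0 ⇒ local maximum; R''(2) = 15 > 0 ⇒ local minimum.
The local minimum is R(2) = -23.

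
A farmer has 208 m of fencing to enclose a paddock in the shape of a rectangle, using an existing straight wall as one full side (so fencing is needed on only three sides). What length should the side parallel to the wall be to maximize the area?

Let the sides perpendicular to the wall have length x and the parallel side y, so 2x + y = 208 and the area is A = xy = x(208 − 2x).
A'(x) = 208 − 4x = 0 gives x = 52, and A''(x) = −4 < 0 confirms a maximum.
Then y = 208 − 2·52 = 104 and A = 5408.

104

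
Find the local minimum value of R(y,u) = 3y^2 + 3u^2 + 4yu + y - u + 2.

∂R/∂y = 6y + 4u + 1 = 0 and ∂R/∂u = 4y + 6u - 1 = 0, so (y, u) = (-1/2, 1/2).
The Hessian has R_{yy} = 6, R_{uu} = 6, R_{yu} = 4, giving D = 20 > 0 with R_{yy} > 0, so the point is a local minimum.
R(-1/2, 1/2) = 3/2.

3/2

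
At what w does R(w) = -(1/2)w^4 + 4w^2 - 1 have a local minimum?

0

Critical points: R'(w) = -2w^3 + 8w vanishes at w = -2, 0, 2.
R''(w) = -6w^2 + 8. R''(-2) = -16 < 0 ⇒ local maximum; R''(0) = 8 > 0 ⇒ local minimum; R''(2) = -16 < 0 ⇒ local maximum.
So the local minimum value is R(0) = -1.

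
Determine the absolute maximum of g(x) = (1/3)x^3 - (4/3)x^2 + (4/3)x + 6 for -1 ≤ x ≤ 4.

Differentiating, g'(x) = x^2 - (8/3)x + 4/3; which vanishes at x = 2/3 and x = 2.
Compare values at every candidate in [-1, 4]: g(-1) = 3,  g(2/3) = 518/81,  g(2) = 6,  g(4) = 34/3.
Hence the absolute maximum is 34/3 at x = 4.

34/3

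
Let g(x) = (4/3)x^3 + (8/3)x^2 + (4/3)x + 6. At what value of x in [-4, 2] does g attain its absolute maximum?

The derivative is 4x^2 + (16/3)x + 4/3, which vanishes at x = -1 and x = -1/3.
Evaluating at the critical points and endpoints: g(-4) = -42, g(-1) = 6, g(-1/3) = 470/81, g(2) = 30.
Hence the absolute maximum is 30 at x = 2.

2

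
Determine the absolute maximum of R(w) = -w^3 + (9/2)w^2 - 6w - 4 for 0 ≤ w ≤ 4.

-4

Differentiating, R'(w) = -3w^2 + 9w - 6; which vanishes at w = 1 and w = 2.
Compare values at every candidate in [0, 4]: R(0) = -4,  R(1) = -13/2,  R(2) = -6,  R(4) = -20.
So the maximum is R(0) = -4.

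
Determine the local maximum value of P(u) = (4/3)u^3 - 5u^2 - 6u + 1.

31/12

Critical points: P'(u) = 4u^2 - 10u - 6 vanishes at u = -1/2, 3.
Second-derivative test with P''(u) = 8u - 10: P''(-1/2) = -14 < 0 ⇒ local maximum; P''(3) = 14 > 0 ⇒ local minimum.
The local maximum is P(-1/2) = 31/12.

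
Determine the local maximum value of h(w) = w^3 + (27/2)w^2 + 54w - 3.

Critical points: h'(w) = 3w^2 + 27w + 54 vanishes at w = -6, -3.
h''(w) = 6w + 27. h''(-6) = -9 < 0 ⇒ local maximum; h''(-3) = 9 > 0 ⇒ local minimum.
Thus h has its local maximum at w = -6, with value -57.

-57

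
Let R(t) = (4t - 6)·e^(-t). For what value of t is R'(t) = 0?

Differentiating with the product rule gives R'(t) = (-4t + 10)·e^(-t). Since e^(-t) > 0, the only critical point is t = 5/2.
R''(5/2) has the same sign as -4 < 0, so this is a local maximum.
R(5/2) = (4)·e^(-5/2) ≈ 0.3283.

5/2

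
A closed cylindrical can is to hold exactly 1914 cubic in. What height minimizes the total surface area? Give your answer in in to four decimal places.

With radius r and height h, πr²h = 1914 so h = 1914/(πr²), and S(r) = 2πr² + 2πrh = 2πr² + 2·1914/r.
S'(r) = 4πr − 2·1914/r² = 0 ⇒ r³ = 1914/(2π), so r ≈ 6.7285 and h = 2r ≈ 13.4571.
S''(r) = 4π + 4·1914/r³ > 0, so this is the minimum; S ≈ 853.3801.

13.4571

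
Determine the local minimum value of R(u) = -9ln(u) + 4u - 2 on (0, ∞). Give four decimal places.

R'(u) = -9/u + 4 = 0 gives u = 9/4.
R''(u) = 9/u², which is positive for u > 0, so this is a local minimum.
R(9/4) = -9·ln(9/4) + 9 - 2 ≈ -0.2984.

-0.2984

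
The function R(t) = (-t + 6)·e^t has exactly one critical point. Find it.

5

Differentiating with the product rule gives R'(t) = (-t + 5)·e^t. Since e^t > 0, the only critical point is t = 5.
R''(5) has the same sign as -1 < 0, so this is a local maximum.
R(5) = (1)·e^(5) ≈ 148.4132.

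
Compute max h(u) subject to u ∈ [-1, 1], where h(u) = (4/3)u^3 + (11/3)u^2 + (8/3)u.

23/3

h'(u) = 4u^2 + (22/3)u + 8/3, whose only zero in [-1, 1] is u = -1/2.
Compare values at every candidate in [-1, 1]: h(-1) = -1/3, h(-1/2) = -7/12, h(1) = 23/3.
Hence the absolute maximum is 23/3 at u = 1.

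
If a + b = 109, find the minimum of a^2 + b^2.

With a + b = 109, a^2 + b^2 = a^2 + (109 − a)^2.
The derivative 2a − 2(109 − a) = 4a − 218 vanishes at a = 109/2; second derivative 4 > 0, a minimum.
The minimum is 2·(109/2)^2 = 11881/2.

11881/2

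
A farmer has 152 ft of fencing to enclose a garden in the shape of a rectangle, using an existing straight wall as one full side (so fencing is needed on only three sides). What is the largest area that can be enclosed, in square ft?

2888

Let the sides perpendicular to the wall have length x and the parallel side y, so 2x + y = 152 and the area is A = xy = x(152 − 2x).
A'(x) = 152 − 4x = 0 gives x = 38, and A''(x) = −4 < 0 confirms a maximum.
Then y = 152 − 2·38 = 76 and A = 2888.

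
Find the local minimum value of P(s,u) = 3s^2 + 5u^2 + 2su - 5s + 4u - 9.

∂P/∂s = 6s + 2u - 5 = 0 and ∂P/∂u = 2s + 10u + 4 = 0, so (s, u) = (29/28, -17/28).
The Hessian has P_{ss} = 6, P_{uu} = 10, P_{su} = 2, giving D = 56 > 0 with P_{ss} > 0, so the point is a local minimum.
P(29/28, -17/28) = -717/56.

-717/56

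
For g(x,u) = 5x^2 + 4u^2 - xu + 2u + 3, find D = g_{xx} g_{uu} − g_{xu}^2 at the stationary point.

79

∂g/∂x = 10x - u = 0 and ∂g/∂u = -x + 8u + 2 = 0, so (x, u) = (-2/79, -20/79).
The Hessian has g_{xx} = 10, g_{uu} = 8, g_{xu} = -1, giving D = 79 > 0 with g_{xx} > 0, so the point is a local minimum.
D = (10)·(8) − (-1)^2 = 79.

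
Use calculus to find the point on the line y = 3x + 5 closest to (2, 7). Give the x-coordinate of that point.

4/5

Minimize D(x)^2 = (x - 2)^2 + (3x - 2)^2.
d/dx[D^2] = 2(x - 2) + 2·3·(3x - 2) = 0 ⇒ x = 4/5.
Then y = 37/5 and the distance is √(8/5) ≈ 1.2649.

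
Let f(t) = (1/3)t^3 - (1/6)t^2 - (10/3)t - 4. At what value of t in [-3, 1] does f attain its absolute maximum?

-5/3

The derivative is t^2 - (1/3)t - 10/3, whose only zero in [-3, 1] is t = -5/3.
Evaluating at the critical points and endpoints: f(-3) = -9/2,  f(-5/3) = -73/162,  f(1) = -43/6.
The maximum over the interval is -73/162, attained at t = -5/3.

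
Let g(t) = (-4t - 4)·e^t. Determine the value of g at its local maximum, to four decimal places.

Differentiating with the product rule gives g'(t) = (-4t - 8)·e^t. Since e^t > 0, the only critical point is t = -2.
g''(-2) has the same sign as -4 < 0, so this is a local maximum.
g(-2) = (4)·e^(-2) ≈ 0.5413.

0.5413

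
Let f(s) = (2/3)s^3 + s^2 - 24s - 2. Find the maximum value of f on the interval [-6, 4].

f'(s) = 2s^2 + 2s - 24, which vanishes at s = -4 and s = 3.
Candidates: f(-6) = 34,  f(-4) = 202/3,  f(3) = -47,  f(4) = -118/3.
The maximum over the interval is 202/3, attained at s = -4.

202/3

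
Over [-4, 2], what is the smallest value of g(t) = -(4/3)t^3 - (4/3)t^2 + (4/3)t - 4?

-52/3

Differentiating, g'(t) = -4t^2 - (8/3)t + 4/3; which vanishes at t = -1 and t = 1/3.
Evaluating at the critical points and endpoints: g(-4) = 164/3,  g(-1) = -16/3,  g(1/3) = -304/81,  g(2) = -52/3.
The minimum over the interval is -52/3, attained at t = 2.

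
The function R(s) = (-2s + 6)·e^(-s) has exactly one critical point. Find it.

R'(s) = (-2)·e^(-s) + (-2s + 6)·(-1)·e^(-s) = (2s - 8)·e^(-s). Since e^(-s) > 0, the only critical point is s = 4.
R''(4) has the same sign as 2 > 0, so this is a local minimum.
R(4) = (-2)·e^(-4) ≈ -0.0366.

4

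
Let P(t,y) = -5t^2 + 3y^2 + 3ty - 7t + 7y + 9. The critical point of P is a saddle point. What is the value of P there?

∂P/∂t = -10t + 3y - 7 = 0 and ∂P/∂y = 3t + 6y + 7 = 0, so (t, y) = (-21/23, -49/69).
The Hessian has P_{tt} = -10, P_{yy} = 6, P_{ty} = 3, giving D = -69 < 0, so the point is a saddle point.
P(-21/23, -49/69) = 670/69.

670/69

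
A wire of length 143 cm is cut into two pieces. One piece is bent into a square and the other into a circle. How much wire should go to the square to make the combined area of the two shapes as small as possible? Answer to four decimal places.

Let x be the length used for the square. Square side x/4; circle radius (143−x)/(2π).
A(x) = (x/4)² + π·((143−x)/(2π))² = x²/16 + (143−x)²/(4π) for 0 ≤ x ≤ 143. A'(x) = x/8 − (143−x)/(2π) = 0 gives x = 4·143/(π+4) ≈ 80.0942.
A'' = 1/8 + 1/(2π) > 0, so this gives the minimum combined area; x ≈ 80.0942 cm to the square.

80.0942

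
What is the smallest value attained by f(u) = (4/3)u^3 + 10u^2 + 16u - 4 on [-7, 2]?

-250/3

The derivative is 4u^2 + 20u + 16, which vanishes at u = -4 and u = -1.
Candidates: f(-7) = -250/3; f(-4) = 20/3; f(-1) = -34/3; f(2) = 236/3.
Hence the absolute minimum is -250/3 at u = -7.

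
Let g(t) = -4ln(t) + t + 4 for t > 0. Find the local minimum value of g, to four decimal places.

g'(t) = -4/t + 1 = 0 gives t = 4.
g''(t) = 4/t², which is positive for t > 0, so this is a local minimum.
g(4) = -4·ln(4) + 4 + 4 ≈ 2.4548.

2.4548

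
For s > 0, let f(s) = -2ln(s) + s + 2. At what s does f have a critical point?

2

f'(s) = -2/s + 1 = 0 gives s = 2.
f''(s) = 2/s², which is positive for s > 0, so this is a local minimum.
f(2) = -2·ln(2) + 2 + 2 ≈ 2.6137.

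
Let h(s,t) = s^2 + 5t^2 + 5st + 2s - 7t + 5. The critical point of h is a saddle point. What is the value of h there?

∂h/∂s = 2s + 5t + 2 = 0 and ∂h/∂t = 5s + 10t - 7 = 0, so (s, t) = (11, -24/5).
The Hessian has h_{ss} = 2, h_{tt} = 10, h_{st} = 5, giving D = -5 < 0, so the point is a saddle point.
h(11, -24/5) = 164/5.

164/5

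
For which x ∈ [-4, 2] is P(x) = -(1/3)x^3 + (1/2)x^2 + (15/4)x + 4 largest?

-4

Differentiating, P'(x) = -x^2 + x + 15/4; whose only zero in [-4, 2] is x = -3/2.
Evaluating at the critical points and endpoints: P(-4) = 55/3, P(-3/2) = 5/8, P(2) = 65/6.
The maximum over the interval is 55/3, attained at x = -4.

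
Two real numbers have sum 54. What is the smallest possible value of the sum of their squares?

1458

With a + b = 54, a^2 + b^2 = a^2 + (54 − a)^2.
The derivative 2a − 2(54 − a) = 4a − 108 vanishes at a = 27; second derivative 4 > 0, a minimum.
The minimum is 2·(27)^2 = 1458.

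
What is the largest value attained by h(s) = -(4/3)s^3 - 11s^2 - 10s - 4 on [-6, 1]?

h'(s) = -4s^2 - 22s - 10, which vanishes at s = -5 and s = -1/2.
Evaluating at the critical points and endpoints: h(-6) = -52,  h(-5) = -187/3,  h(-1/2) = -19/12,  h(1) = -79/3.
So the maximum is h(-1/2) = -19/12.

-19/12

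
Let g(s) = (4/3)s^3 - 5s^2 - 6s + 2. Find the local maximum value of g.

g'(s) = 4s^2 - 10s - 6. Setting g'(s) = 0 gives s ∈ {-1/2, 3}.
Second-derivative test with g''(s) = 8s - 10: g''(-1/2) = -14 < 0 ⇒ local maximum; g''(3) = 14 > 0 ⇒ local minimum.
Thus g has its local maximum at s = -1/2, with value 43/12.

43/12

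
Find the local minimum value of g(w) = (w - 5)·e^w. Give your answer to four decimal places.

By the product rule, g'(w) = (w - 4)·e^w. Since e^w > 0, the only critical point is w = 4.
g''(4) has the same sign as 1 > 0, so this is a local minimum.
g(4) = (-1)·e^(4) ≈ -54.5982.

-54.5982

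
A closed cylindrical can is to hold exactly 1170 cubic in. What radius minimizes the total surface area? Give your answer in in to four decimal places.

With radius r and height h, πr²h = 1170 so h = 1170/(πr²), and S(r) = 2πr² + 2πrh = 2πr² + 2·1170/r.
S'(r) = 4πr − 2·1170/r² = 0 ⇒ r³ = 1170/(2π), so r ≈ 5.7104 and h = 2r ≈ 11.4209.
S''(r) = 4π + 4·1170/r³ > 0, so this is the minimum; S ≈ 614.6650.

5.7104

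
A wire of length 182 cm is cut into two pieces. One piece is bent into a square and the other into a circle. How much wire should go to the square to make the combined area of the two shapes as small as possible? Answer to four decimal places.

101.9380

Let x be the length used for the square. Square side x/4; circle radius (182−x)/(2π).
A(x) = (x/4)² + π·((182−x)/(2π))² = x²/16 + (182−x)²/(4π) for 0 ≤ x ≤ 182. A'(x) = x/8 − (182−x)/(2π) = 0 gives x = 4·182/(π+4) ≈ 101.9380.
A'' = 1/8 + 1/(2π) > 0, so this gives the minimum combined area; x ≈ 101.9380 cm to the square.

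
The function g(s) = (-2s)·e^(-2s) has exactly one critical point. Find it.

1/2

By the product rule, g'(s) = (4s - 2)·e^(-2s). Since e^(-2s) > 0, the only critical point is s = 1/2.
g''(1/2) has the same sign as 4 > 0, so this is a local minimum.
g(1/2) = (-1)·e^(-1) ≈ -0.3679.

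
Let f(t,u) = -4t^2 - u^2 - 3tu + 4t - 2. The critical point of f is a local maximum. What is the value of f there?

∂f/∂t = -8t - 3u + 4 = 0 and ∂f/∂u = -3t - 2u = 0, so (t, u) = (8/7, -12/7).
The Hessian has f_{tt} = -8, f_{uu} = -2, f_{tu} = -3, giving D = 7 > 0 with f_{tt} < 0, so the point is a local maximum.
f(8/7, -12/7) = 2/7.

2/7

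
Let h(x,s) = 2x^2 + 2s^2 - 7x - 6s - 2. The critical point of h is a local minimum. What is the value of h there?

∂h/∂x = 4x - 7 = 0 and ∂h/∂s = 4s - 6 = 0, so (x, s) = (7/4, 3/2).
The Hessian has h_{xx} = 4, h_{ss} = 4, h_{xs} = 0, giving D = 16 > 0 with h_{xx} > 0, so the point is a local minimum.
h(7/4, 3/2) = -101/8.

-101/8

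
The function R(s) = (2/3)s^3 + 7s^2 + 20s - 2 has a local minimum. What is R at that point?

-58/3

R'(s) = 2s^2 + 14s + 20. Setting R'(s) = 0 gives s ∈ {-5, -2}.
R''(s) = 4s + 14. R''(-5) = -6 < 0 ⇒ local maximum; R''(-2) = 6 > 0 ⇒ local minimum.
The local minimum is R(-2) = -58/3.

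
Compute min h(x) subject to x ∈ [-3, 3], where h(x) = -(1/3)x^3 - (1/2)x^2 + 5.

Differentiating, h'(x) = -x^2 - x; which vanishes at x = -1 and x = 0.
Candidates: h(-3) = 19/2,  h(-1) = 29/6,  h(0) = 5,  h(3) = -17/2.
The minimum over the interval is -17/2, attained at x = 3.

-17/2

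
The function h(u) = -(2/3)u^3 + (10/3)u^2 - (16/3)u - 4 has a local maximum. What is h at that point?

Critical points: h'(u) = -2u^2 + (20/3)u - 16/3 vanishes at u = 4/3, 2.
Since h''(u) = -4u + 20/3, we get h''(4/3) = 4/3 > 0 ⇒ local minimum; h''(2) = -4/3 < 0 ⇒ local maximum.
Thus h has its local maximum at u = 2, with value -20/3.

-20/3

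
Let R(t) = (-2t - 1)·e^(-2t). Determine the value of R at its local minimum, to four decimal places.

-1.0000

Differentiating with the product rule gives R'(t) = (4t)·e^(-2t). Since e^(-2t) > 0, the only critical point is t = 0.
R''(0) has the same sign as 4 > 0, so this is a local minimum.
R(0) = (-1)·e^(0) ≈ -1.0000.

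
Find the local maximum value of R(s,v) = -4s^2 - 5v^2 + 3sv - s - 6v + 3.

∂R/∂s = -8s + 3v - 1 = 0 and ∂R/∂v = 3s - 10v - 6 = 0, so (s, v) = (-28/71, -51/71).
The Hessian has R_{ss} = -8, R_{vv} = -10, R_{sv} = 3, giving D = 71 > 0 with R_{ss} < 0, so the point is a local maximum.
R(-28/71, -51/71) = 380/71.

380/71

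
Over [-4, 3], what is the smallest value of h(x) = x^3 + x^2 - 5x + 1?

-27

The derivative is 3x^2 + 2x - 5, which vanishes at x = -5/3 and x = 1.
Candidates: h(-4) = -27,  h(-5/3) = 202/27,  h(1) = -2,  h(3) = 22.
Hence the absolute minimum is -27 at x = -4.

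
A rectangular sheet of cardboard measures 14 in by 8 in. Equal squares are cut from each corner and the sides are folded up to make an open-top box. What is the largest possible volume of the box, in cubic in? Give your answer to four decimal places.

With cut size x, the volume is V(x) = x(14 − 2x)(8 − 2x) for 0 < x < 4.
V'(x) = 12x^2 − 88x + 112. Setting V'(x) = 0 gives x ≈ 1.6391 (the root in (0, 4)).
V''(x) = 24x − 88 is negative there, so this is the maximum; V ≈ 82.9814.

82.9814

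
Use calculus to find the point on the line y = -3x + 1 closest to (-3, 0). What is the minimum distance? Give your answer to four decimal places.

3.1623

Minimize D(x)^2 = (x + 3)^2 + (-3x + 1)^2.
d/dx[D^2] = 2(x + 3) + 2·(-3)·(-3x + 1) = 0 ⇒ x = 0.
Then y = 1 and the distance is √(10) ≈ 3.1623.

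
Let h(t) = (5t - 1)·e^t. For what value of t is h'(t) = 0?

-4/5

h'(t) = 5·e^t + (5t - 1)·1·e^t = (5t + 4)·e^t. Since e^t > 0, the only critical point is t = -4/5.
h''(-4/5) has the same sign as 5 > 0, so this is a local minimum.
h(-4/5) = (-5)·e^(-4/5) ≈ -2.2466.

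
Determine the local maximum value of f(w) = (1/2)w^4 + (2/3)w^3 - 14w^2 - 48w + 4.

140/3

f'(w) = 2w^3 + 2w^2 - 28w - 48 = 0 at w = -3, -2, 4.
Since f''(w) = 6w^2 + 4w - 28, we get f''(-3) = 14 > 0 ⇒ local minimum; f''(-2) = -12 < 0 ⇒ local maximum; f''(4) = 84 > 0 ⇒ local minimum.
So the local maximum value is f(-2) = 140/3.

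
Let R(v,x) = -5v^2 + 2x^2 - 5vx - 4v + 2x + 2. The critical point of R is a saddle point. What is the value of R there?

∂R/∂v = -10v - 5x - 4 = 0 and ∂R/∂x = -5v + 4x + 2 = 0, so (v, x) = (-6/65, -8/13).
The Hessian has R_{vv} = -10, R_{xx} = 4, R_{vx} = -5, giving D = -65 < 0, so the point is a saddle point.
R(-6/65, -8/13) = 102/65.

102/65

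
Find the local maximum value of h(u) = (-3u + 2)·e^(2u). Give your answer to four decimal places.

By the product rule, h'(u) = (-6u + 1)·e^(2u). Since e^(2u) > 0, the only critical point is u = 1/6.
h''(1/6) has the same sign as -6 < 0, so this is a local maximum.
h(1/6) = (3/2)·e^(1/3) ≈ 2.0934.

2.0934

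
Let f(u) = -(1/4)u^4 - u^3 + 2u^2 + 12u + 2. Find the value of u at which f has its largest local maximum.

2

f'(u) = -u^3 - 3u^2 + 4u + 12 = 0 at u = -3, -2, 2.
Second-derivative test with f''(u) = -3u^2 - 6u + 4: f''(-3) = -5 < 0 ⇒ local maximum; f''(-2) = 4 > 0 ⇒ local minimum; f''(2) = -20 < 0 ⇒ local maximum.
Thus f has its largest local maximum at u = 2, with value 22.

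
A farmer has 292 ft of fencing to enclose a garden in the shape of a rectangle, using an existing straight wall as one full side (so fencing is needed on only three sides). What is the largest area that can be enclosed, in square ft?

10658

Let the sides perpendicular to the wall have length x and the parallel side y, so 2x + y = 292 and the area is A = xy = x(292 − 2x).
A'(x) = 292 − 4x = 0 gives x = 73, and A''(x) = −4 < 0 confirms a maximum.
Then y = 292 − 2·73 = 146 and A = 10658.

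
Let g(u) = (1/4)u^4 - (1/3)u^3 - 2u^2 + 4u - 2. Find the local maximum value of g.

Critical points: g'(u) = u^3 - u^2 - 4u + 4 vanishes at u = -2, 1, 2.
Since g''(u) = 3u^2 - 2u - 4, we get g''(-2) = 12 > 0 ⇒ local minimum; g''(1) = -3 < 0 ⇒ local maximum; g''(2) = 4 > 0 ⇒ local minimum.
The local maximum is g(1) = -1/12.

-1/12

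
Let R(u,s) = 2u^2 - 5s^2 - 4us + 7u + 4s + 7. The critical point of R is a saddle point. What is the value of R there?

∂R/∂u = 4u - 4s + 7 = 0 and ∂R/∂s = -4u - 10s + 4 = 0, so (u, s) = (-27/28, 11/14).
The Hessian has R_{uu} = 4, R_{ss} = -10, R_{us} = -4, giving D = -56 < 0, so the point is a saddle point.
R(-27/28, 11/14) = 291/56.

291/56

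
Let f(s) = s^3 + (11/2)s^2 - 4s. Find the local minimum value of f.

f'(s) = 3s^2 + 11s - 4 = 0 at s = -4, 1/3.
Second-derivative test with f''(s) = 6s + 11: f''(-4) = -13 < 0 ⇒ local maximum; f''(1/3) = 13 > 0 ⇒ local minimum.
The local minimum is f(1/3) = -37/54.

-37/54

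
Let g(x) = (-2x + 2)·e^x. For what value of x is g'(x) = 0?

0

Differentiating with the product rule gives g'(x) = (-2x)·e^x. Since e^x > 0, the only critical point is x = 0.
g''(0) has the same sign as -2 < 0, so this is a local maximum.
g(0) = (2)·e^(0) ≈ 2.0000.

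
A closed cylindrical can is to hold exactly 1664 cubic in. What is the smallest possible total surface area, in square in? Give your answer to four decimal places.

With radius r and height h, πr²h = 1664 so h = 1664/(πr²), and S(r) = 2πr² + 2πrh = 2πr² + 2·1664/r.
S'(r) = 4πr − 2·1664/r² = 0 ⇒ r³ = 1664/(2π), so r ≈ 6.4218 and h = 2r ≈ 12.8436.
S''(r) = 4π + 4·1664/r³ > 0, so this is the minimum; S ≈ 777.3503.

777.3503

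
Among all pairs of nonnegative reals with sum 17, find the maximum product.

With x + y = 17, the product is P(x) = x(17 − x).
P'(x) = 17 − 2x = 0 gives x = 17/2; P'' = −2 < 0, so this is the maximum.
P = 17/2·17/2 = 289/4.

289/4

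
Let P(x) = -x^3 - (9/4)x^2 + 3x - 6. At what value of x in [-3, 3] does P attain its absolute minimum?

3

P'(x) = -3x^2 - (9/2)x + 3, which vanishes at x = -2 and x = 1/2.
Evaluating at the critical points and endpoints: P(-3) = -33/4,  P(-2) = -13,  P(1/2) = -83/16,  P(3) = -177/4.
Hence the absolute minimum is -177/4 at x = 3.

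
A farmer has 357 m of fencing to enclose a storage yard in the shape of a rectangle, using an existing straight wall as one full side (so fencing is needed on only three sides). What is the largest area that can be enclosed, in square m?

127449/8

Let the sides perpendicular to the wall have length x and the parallel side y, so 2x + y = 357 and the area is A = xy = x(357 − 2x).
A'(x) = 357 − 4x = 0 gives x = 357/4, and A''(x) = −4 < 0 confirms a maximum.
Then y = 357 − 2·357/4 = 357/2 and A = 127449/8.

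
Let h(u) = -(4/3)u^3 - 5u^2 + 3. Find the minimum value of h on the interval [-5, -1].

The derivative is -4u^2 - 10u, whose only zero in [-5, -1] is u = -5/2.
Evaluating at the critical points and endpoints: h(-5) = 134/3; h(-5/2) = -89/12; h(-1) = -2/3.
The minimum over the interval is -89/12, attained at u = -5/2.

-89/12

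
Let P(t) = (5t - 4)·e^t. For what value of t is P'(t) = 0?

-1/5

Differentiating with the product rule gives P'(t) = (5t + 1)·e^t. Since e^t > 0, the only critical point is t = -1/5.
P''(-1/5) has the same sign as 5 > 0, so this is a local minimum.
P(-1/5) = (-5)·e^(-1/5) ≈ -4.0937.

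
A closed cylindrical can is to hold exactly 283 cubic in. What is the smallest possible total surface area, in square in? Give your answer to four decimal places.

With radius r and height h, πr²h = 283 so h = 283/(πr²), and S(r) = 2πr² + 2πrh = 2πr² + 2·283/r.
S'(r) = 4πr − 2·283/r² = 0 ⇒ r³ = 283/(2π), so r ≈ 3.5580 and h = 2r ≈ 7.1159.
S''(r) = 4π + 4·283/r³ > 0, so this is the minimum; S ≈ 238.6193.

238.6193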